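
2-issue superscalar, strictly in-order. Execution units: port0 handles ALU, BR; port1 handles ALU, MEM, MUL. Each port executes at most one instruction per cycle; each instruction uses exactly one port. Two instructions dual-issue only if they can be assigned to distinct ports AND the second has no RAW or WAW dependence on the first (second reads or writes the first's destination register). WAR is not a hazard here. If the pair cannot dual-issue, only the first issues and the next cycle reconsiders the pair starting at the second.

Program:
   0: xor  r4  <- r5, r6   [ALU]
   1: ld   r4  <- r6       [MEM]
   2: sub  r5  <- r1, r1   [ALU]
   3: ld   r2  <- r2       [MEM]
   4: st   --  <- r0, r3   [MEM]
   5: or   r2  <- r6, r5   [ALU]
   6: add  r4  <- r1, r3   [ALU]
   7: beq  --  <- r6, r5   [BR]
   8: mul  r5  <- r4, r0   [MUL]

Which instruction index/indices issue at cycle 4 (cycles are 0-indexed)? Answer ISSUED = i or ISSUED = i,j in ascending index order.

t=0 i0:xor.ALU ; WAW r4
t=1 i1,i2:ld.MEM+sub.ALU ; pair
t=2 i3:ld.MEM ; no-port MEM/MEM
t=3 i4,i5:st.MEM+or.ALU ; pair
t=4 i6,i7:add.ALU+beq.BR ; pair
t=5 i8:mul.MUL ; tail

ISSUED = 6,7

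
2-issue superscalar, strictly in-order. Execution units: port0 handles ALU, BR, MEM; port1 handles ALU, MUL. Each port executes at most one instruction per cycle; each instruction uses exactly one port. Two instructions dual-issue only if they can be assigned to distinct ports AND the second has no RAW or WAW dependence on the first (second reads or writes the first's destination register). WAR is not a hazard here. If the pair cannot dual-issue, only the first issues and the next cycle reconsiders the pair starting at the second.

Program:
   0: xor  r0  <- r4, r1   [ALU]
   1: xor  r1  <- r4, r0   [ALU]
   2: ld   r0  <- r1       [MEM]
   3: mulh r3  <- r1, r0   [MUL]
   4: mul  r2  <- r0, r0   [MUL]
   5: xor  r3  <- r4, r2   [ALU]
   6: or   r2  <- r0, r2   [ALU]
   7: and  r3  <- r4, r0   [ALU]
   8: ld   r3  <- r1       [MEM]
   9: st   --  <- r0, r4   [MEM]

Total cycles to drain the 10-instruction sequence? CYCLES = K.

t=0 i0:xor ; RAW r0
t=1 i1:xor ; RAW r1
t=2 i2:ld ; RAW r0
t=3 i3:mulh ; no-port MUL/MUL
t=4 i4:mul ; RAW r2
t=5 i5&i6:xor or ; dual
t=6 i7:and ; WAW r3
t=7 i8:ld ; no-port MEM/MEM
t=8 i9:st ; tail

CYCLES = 9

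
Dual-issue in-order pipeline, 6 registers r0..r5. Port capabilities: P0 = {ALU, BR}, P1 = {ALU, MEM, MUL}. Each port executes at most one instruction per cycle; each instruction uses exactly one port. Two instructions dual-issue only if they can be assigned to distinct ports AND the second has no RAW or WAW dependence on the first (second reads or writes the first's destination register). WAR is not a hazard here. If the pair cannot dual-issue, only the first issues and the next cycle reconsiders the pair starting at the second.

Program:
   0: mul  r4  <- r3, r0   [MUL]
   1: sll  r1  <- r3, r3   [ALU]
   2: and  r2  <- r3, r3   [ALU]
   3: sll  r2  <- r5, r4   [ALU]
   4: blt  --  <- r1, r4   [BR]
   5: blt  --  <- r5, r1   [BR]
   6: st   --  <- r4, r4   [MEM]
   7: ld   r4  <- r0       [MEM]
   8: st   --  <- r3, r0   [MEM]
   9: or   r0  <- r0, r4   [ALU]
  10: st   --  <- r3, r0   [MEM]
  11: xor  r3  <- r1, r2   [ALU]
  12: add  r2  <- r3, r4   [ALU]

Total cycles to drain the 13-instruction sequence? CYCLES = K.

c0: i0+i1 mul+sll  2-wide
c1: i2 and  WAW r2
c2: i3+i4 sll+blt  2-wide
c3: i5+i6 blt+st  2-wide
c4: i7 ld  no-port MEM/MEM
c5: i8+i9 st+or  2-wide
c6: i10+i11 st+xor  2-wide
c7: i12 add  tail

CYCLES = 8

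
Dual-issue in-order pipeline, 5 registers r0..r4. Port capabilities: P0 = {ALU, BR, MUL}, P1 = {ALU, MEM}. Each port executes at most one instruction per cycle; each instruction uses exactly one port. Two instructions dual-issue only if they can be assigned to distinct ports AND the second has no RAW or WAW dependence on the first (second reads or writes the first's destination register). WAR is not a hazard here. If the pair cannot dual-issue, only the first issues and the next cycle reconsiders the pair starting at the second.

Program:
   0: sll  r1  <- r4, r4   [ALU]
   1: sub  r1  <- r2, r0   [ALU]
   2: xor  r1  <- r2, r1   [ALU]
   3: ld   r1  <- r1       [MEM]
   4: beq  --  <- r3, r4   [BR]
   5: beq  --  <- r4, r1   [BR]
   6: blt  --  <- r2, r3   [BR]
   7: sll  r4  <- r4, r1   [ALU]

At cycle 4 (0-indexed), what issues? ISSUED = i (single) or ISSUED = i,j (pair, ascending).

ISSUED = 5

[0] i0  sll  -- WAW r1
[1] i1  sub  -- RAW+WAW r1
[2] i2  xor  -- RAW+WAW r1
[3] i3+i4  ld;beq  -- pair
[4] i5  beq  -- no-port BR/BR
[5] i6+i7  blt;sll  -- pair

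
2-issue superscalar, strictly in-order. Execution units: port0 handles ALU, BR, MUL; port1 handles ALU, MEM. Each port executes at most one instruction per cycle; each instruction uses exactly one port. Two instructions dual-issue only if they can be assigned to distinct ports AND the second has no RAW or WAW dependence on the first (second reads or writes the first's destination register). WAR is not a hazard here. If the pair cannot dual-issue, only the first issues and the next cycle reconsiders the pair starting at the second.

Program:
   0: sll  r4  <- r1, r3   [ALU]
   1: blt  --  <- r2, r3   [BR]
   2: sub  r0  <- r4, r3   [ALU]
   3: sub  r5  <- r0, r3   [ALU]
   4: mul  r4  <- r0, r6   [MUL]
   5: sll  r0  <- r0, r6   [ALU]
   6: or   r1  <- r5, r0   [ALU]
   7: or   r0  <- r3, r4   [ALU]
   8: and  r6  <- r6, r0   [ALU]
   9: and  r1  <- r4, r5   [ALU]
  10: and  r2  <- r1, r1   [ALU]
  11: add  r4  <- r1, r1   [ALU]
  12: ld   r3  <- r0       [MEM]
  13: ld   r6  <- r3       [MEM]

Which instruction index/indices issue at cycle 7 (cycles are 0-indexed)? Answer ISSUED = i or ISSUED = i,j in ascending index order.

t=0 i0+i1:sll blt ; pair
t=1 i2:sub ; RAW r0
t=2 i3+i4:sub mul ; pair
t=3 i5:sll ; RAW r0
t=4 i6+i7:or or ; pair
t=5 i8+i9:and and ; pair
t=6 i10+i11:and add ; pair
t=7 i12:ld ; no-port MEM/MEM
t=8 i13:ld ; tail

ISSUED = 12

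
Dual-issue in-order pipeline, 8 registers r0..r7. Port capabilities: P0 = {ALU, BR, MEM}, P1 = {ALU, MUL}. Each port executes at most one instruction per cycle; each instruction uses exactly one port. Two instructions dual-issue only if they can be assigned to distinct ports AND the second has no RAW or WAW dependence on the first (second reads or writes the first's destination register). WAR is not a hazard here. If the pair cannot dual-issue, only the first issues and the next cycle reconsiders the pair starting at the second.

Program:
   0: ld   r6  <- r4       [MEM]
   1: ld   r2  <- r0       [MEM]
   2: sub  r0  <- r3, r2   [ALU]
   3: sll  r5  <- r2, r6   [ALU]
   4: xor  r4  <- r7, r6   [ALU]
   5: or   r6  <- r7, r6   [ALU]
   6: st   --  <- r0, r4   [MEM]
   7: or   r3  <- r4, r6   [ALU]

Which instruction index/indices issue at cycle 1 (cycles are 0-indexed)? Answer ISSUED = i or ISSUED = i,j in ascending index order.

c0: i0 ld  no-port MEM/MEM
c1: i1 ld  RAW r2
c2: i2,i3 sub sll  pair
c3: i4,i5 xor or  pair
c4: i6,i7 st or  pair

ISSUED = 1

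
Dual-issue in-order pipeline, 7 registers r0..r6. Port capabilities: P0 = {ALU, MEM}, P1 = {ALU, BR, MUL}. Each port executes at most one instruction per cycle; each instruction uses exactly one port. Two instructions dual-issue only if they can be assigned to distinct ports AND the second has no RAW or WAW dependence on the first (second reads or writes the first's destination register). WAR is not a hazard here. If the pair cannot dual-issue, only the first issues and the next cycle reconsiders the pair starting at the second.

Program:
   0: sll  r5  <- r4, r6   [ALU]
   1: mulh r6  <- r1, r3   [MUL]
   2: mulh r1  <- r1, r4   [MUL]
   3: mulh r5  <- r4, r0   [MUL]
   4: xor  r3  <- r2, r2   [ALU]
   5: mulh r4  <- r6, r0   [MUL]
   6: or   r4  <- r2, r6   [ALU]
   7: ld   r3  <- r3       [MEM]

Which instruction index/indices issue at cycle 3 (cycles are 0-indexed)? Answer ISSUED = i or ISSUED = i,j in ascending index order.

ISSUED = 5

[0] i0+i1  sll.ALU/mulh.MUL  -- 2-wide
[1] i2  mulh.MUL  -- no-port MUL/MUL
[2] i3+i4  mulh.MUL/xor.ALU  -- 2-wide
[3] i5  mulh.MUL  -- WAW r4
[4] i6+i7  or.ALU/ld.MEM  -- 2-wide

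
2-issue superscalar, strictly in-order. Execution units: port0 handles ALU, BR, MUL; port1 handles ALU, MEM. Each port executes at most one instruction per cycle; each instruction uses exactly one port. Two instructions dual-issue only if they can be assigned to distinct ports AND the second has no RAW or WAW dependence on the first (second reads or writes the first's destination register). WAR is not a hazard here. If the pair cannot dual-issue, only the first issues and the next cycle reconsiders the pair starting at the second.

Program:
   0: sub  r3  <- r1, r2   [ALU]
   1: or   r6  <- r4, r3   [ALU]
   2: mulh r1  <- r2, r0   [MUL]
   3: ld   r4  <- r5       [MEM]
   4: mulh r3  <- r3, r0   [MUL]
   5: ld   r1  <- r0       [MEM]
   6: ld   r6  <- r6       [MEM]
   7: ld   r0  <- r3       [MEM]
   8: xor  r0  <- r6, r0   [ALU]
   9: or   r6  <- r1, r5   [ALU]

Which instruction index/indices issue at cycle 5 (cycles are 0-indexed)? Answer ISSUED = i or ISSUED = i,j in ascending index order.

ISSUED = 7

t=0 i0:sub ; RAW r3
t=1 i1&i2:or mulh ; pair
t=2 i3&i4:ld mulh ; pair
t=3 i5:ld ; no-port MEM/MEM
t=4 i6:ld ; no-port MEM/MEM
t=5 i7:ld ; RAW+WAW r0
t=6 i8&i9:xor or ; pair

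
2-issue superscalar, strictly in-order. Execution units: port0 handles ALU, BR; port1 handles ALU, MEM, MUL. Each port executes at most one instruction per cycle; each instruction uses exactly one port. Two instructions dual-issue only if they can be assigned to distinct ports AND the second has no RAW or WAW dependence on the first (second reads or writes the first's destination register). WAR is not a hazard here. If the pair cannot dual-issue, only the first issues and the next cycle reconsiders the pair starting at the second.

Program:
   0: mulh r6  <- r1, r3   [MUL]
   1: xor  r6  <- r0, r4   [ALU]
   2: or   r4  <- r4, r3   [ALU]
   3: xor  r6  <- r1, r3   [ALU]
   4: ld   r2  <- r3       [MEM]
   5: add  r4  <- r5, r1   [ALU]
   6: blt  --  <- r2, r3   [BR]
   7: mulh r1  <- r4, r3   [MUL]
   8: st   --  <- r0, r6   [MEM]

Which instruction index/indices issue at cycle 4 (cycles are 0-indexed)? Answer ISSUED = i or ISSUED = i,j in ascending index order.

ISSUED = 7

0. mulh @i0  | WAW r6
1. xor;or @i1/i2  | pair
2. xor;ld @i3/i4  | pair
3. add;blt @i5/i6  | pair
4. mulh @i7  | no-port MUL/MEM
5. st @i8  | tail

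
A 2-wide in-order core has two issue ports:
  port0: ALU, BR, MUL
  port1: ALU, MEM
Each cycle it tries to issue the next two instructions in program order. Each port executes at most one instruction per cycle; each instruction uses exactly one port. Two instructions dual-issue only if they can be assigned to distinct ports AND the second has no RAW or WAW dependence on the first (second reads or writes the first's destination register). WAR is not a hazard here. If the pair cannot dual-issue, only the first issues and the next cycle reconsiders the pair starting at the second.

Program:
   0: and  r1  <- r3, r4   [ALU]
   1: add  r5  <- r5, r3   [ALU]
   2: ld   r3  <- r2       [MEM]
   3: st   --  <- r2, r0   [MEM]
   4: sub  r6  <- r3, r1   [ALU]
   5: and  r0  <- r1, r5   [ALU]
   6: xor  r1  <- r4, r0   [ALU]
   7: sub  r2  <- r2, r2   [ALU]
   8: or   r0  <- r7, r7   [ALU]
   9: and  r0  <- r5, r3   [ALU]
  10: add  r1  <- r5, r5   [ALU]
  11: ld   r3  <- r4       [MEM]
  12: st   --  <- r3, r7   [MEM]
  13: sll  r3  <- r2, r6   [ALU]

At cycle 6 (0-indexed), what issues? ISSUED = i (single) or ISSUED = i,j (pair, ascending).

c0: i0,i1 and/add  pair
c1: i2 ld  no-port MEM/MEM
c2: i3,i4 st/sub  pair
c3: i5 and  RAW r0
c4: i6,i7 xor/sub  pair
c5: i8 or  WAW r0
c6: i9,i10 and/add  pair
c7: i11 ld  no-port MEM/MEM
c8: i12,i13 st/sll  pair

ISSUED = 9,10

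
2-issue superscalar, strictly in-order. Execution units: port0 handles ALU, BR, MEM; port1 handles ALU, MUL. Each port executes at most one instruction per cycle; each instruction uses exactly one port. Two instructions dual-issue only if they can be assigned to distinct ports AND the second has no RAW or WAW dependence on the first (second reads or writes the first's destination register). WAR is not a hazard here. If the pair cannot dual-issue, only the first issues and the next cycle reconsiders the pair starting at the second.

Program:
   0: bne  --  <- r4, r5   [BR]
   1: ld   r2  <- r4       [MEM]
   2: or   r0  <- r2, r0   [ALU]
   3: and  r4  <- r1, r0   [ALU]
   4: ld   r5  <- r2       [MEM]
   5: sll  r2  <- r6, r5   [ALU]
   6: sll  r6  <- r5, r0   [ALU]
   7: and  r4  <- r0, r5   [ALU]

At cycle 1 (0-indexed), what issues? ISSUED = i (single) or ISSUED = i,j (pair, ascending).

t=0 i0:bne.BR ; no-port BR/MEM
t=1 i1:ld.MEM ; RAW r2
t=2 i2:or.ALU ; RAW r0
t=3 i3&i4:and.ALU+ld.MEM ; pair
t=4 i5&i6:sll.ALU+sll.ALU ; pair
t=5 i7:and.ALU ; tail

ISSUED = 1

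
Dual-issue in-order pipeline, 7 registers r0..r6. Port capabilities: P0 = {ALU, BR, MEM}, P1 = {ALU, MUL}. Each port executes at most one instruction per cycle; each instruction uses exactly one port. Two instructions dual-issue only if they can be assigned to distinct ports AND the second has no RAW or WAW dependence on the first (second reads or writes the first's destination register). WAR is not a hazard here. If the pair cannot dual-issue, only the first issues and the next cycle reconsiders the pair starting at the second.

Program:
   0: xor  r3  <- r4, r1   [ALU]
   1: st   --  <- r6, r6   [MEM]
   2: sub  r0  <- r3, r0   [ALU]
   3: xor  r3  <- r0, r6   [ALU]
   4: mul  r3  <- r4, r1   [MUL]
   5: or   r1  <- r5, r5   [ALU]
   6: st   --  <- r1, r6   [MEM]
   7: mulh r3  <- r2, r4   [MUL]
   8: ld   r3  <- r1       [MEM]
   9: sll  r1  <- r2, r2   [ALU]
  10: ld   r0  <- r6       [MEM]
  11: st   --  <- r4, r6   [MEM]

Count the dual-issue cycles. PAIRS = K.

t=0 i0/i1:xor.ALU+st.MEM ; 2-wide
t=1 i2:sub.ALU ; RAW r0
t=2 i3:xor.ALU ; WAW r3
t=3 i4/i5:mul.MUL+or.ALU ; 2-wide
t=4 i6/i7:st.MEM+mulh.MUL ; 2-wide
t=5 i8/i9:ld.MEM+sll.ALU ; 2-wide
t=6 i10:ld.MEM ; no-port MEM/MEM
t=7 i11:st.MEM ; tail

PAIRS = 4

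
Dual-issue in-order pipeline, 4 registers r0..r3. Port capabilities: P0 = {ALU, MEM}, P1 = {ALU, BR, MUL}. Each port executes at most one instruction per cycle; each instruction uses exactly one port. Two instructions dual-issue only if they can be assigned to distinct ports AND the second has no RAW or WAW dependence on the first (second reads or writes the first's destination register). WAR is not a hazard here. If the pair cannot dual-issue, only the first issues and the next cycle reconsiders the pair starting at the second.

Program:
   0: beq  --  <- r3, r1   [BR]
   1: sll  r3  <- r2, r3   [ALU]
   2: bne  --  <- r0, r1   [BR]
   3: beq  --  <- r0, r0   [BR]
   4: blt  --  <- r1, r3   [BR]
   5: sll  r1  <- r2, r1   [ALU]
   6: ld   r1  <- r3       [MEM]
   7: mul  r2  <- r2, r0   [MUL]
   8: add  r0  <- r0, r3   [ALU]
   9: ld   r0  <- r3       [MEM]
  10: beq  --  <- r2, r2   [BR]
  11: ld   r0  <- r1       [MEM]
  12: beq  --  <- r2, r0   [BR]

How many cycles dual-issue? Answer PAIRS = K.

PAIRS = 4

  cy0 -> i0&i1 (beq.BR/sll.ALU) dual
  cy1 -> i2 (bne.BR) no-port BR/BR
  cy2 -> i3 (beq.BR) no-port BR/BR
  cy3 -> i4&i5 (blt.BR/sll.ALU) dual
  cy4 -> i6&i7 (ld.MEM/mul.MUL) dual
  cy5 -> i8 (add.ALU) WAW r0
  cy6 -> i9&i10 (ld.MEM/beq.BR) dual
  cy7 -> i11 (ld.MEM) RAW r0
  cy8 -> i12 (beq.BR) tail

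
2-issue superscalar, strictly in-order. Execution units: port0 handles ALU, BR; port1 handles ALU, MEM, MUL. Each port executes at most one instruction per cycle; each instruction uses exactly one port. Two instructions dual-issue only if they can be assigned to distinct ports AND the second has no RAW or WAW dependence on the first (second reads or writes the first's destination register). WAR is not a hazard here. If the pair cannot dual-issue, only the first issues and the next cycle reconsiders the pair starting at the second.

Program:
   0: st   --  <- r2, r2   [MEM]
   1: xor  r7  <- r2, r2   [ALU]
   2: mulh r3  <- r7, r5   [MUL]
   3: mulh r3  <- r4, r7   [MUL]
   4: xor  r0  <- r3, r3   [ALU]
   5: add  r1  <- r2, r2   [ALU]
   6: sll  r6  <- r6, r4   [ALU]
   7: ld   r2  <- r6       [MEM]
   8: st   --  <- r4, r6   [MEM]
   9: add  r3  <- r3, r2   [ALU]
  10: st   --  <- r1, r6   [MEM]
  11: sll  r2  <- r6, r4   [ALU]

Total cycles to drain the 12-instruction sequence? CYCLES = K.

  cy0 -> i0&i1 (st+xor) 2-wide
  cy1 -> i2 (mulh) no-port MUL/MUL
  cy2 -> i3 (mulh) RAW r3
  cy3 -> i4&i5 (xor+add) 2-wide
  cy4 -> i6 (sll) RAW r6
  cy5 -> i7 (ld) no-port MEM/MEM
  cy6 -> i8&i9 (st+add) 2-wide
  cy7 -> i10&i11 (st+sll) 2-wide

CYCLES = 8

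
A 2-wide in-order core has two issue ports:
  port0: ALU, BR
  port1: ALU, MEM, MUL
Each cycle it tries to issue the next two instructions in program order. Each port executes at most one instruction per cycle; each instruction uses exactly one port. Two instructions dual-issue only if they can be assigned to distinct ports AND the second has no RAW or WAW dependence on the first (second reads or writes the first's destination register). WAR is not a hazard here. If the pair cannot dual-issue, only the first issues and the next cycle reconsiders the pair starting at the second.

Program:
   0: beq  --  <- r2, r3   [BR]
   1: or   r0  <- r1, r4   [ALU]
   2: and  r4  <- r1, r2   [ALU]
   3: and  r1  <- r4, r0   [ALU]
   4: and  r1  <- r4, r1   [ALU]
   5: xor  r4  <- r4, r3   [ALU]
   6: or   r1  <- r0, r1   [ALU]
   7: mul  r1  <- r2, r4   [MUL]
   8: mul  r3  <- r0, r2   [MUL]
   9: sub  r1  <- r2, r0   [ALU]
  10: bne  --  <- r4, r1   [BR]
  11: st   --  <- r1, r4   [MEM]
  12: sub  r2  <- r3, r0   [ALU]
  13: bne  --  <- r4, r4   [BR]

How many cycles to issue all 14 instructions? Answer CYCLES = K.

t=0 i0/i1:beq.BR/or.ALU ; 2-wide
t=1 i2:and.ALU ; RAW r4
t=2 i3:and.ALU ; RAW+WAW r1
t=3 i4/i5:and.ALU/xor.ALU ; 2-wide
t=4 i6:or.ALU ; WAW r1
t=5 i7:mul.MUL ; no-port MUL/MUL
t=6 i8/i9:mul.MUL/sub.ALU ; 2-wide
t=7 i10/i11:bne.BR/st.MEM ; 2-wide
t=8 i12/i13:sub.ALU/bne.BR ; 2-wide

CYCLES = 9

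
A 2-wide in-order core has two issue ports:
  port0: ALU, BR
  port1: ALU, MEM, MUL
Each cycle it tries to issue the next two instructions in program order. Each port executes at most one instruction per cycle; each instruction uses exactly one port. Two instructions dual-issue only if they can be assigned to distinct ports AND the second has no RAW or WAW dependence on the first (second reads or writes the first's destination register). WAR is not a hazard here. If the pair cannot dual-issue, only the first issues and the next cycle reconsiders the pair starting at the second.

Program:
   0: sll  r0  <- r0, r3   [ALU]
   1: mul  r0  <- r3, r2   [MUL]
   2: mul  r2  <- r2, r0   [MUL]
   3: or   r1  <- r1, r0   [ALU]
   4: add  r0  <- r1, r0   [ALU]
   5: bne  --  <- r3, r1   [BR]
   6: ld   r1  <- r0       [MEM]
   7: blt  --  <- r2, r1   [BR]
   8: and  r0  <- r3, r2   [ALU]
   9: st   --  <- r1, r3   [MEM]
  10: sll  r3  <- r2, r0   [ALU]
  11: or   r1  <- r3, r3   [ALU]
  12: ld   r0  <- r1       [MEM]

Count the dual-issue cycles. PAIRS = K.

PAIRS = 4

  cy0 -> i0 (sll.ALU) WAW r0
  cy1 -> i1 (mul.MUL) no-port MUL/MUL
  cy2 -> i2&i3 (mul.MUL/or.ALU) 2-wide
  cy3 -> i4&i5 (add.ALU/bne.BR) 2-wide
  cy4 -> i6 (ld.MEM) RAW r1
  cy5 -> i7&i8 (blt.BR/and.ALU) 2-wide
  cy6 -> i9&i10 (st.MEM/sll.ALU) 2-wide
  cy7 -> i11 (or.ALU) RAW r1
  cy8 -> i12 (ld.MEM) tail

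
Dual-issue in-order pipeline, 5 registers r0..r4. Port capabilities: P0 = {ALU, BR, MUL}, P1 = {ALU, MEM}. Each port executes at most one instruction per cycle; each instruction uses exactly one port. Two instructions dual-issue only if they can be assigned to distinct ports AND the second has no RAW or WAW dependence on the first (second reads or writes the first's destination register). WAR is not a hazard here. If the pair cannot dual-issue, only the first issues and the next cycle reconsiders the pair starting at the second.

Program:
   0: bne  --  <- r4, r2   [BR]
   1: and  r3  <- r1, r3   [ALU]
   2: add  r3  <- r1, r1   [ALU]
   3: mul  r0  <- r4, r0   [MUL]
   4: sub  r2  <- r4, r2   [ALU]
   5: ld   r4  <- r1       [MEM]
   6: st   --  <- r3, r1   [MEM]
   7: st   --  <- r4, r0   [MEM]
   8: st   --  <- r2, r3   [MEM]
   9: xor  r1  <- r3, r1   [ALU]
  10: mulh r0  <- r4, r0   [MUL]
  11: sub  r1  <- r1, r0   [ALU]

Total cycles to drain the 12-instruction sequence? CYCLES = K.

0. bne.BR+and.ALU @i0/i1  | 2-wide
1. add.ALU+mul.MUL @i2/i3  | 2-wide
2. sub.ALU+ld.MEM @i4/i5  | 2-wide
3. st.MEM @i6  | no-port MEM/MEM
4. st.MEM @i7  | no-port MEM/MEM
5. st.MEM+xor.ALU @i8/i9  | 2-wide
6. mulh.MUL @i10  | RAW r0
7. sub.ALU @i11  | tail

CYCLES = 8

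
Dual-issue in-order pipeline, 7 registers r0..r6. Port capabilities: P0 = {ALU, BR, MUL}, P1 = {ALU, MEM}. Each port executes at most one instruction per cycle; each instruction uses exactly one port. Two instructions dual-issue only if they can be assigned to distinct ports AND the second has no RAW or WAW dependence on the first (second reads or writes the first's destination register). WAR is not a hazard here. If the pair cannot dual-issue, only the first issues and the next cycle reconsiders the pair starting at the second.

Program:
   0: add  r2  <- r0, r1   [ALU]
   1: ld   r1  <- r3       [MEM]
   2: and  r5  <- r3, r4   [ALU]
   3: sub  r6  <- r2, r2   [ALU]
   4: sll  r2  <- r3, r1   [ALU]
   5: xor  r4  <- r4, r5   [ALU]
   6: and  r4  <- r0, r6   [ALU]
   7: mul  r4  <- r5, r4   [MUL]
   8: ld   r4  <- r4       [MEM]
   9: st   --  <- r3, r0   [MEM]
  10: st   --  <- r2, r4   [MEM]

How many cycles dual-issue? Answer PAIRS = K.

PAIRS = 3

[0] i0+i1  add;ld  -- pair
[1] i2+i3  and;sub  -- pair
[2] i4+i5  sll;xor  -- pair
[3] i6  and  -- RAW+WAW r4
[4] i7  mul  -- RAW+WAW r4
[5] i8  ld  -- no-port MEM/MEM
[6] i9  st  -- no-port MEM/MEM
[7] i10  st  -- tail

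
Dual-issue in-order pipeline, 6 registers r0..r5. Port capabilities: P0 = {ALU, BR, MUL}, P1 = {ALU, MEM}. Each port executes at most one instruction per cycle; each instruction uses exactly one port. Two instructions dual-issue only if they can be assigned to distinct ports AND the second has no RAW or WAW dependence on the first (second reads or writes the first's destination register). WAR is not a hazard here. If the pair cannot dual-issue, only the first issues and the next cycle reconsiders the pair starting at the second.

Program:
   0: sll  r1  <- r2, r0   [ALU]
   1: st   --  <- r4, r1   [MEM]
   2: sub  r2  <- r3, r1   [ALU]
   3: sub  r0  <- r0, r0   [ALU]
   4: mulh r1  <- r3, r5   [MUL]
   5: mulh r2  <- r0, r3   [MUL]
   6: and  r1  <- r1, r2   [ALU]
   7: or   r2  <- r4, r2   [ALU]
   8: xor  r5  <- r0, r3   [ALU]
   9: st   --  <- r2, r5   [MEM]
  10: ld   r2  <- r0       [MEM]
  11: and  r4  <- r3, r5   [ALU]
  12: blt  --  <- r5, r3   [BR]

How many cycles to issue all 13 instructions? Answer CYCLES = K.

CYCLES = 9

c0: i0 sll.ALU  RAW r1
c1: i1&i2 st.MEM/sub.ALU  2-wide
c2: i3&i4 sub.ALU/mulh.MUL  2-wide
c3: i5 mulh.MUL  RAW r2
c4: i6&i7 and.ALU/or.ALU  2-wide
c5: i8 xor.ALU  RAW r5
c6: i9 st.MEM  no-port MEM/MEM
c7: i10&i11 ld.MEM/and.ALU  2-wide
c8: i12 blt.BR  tail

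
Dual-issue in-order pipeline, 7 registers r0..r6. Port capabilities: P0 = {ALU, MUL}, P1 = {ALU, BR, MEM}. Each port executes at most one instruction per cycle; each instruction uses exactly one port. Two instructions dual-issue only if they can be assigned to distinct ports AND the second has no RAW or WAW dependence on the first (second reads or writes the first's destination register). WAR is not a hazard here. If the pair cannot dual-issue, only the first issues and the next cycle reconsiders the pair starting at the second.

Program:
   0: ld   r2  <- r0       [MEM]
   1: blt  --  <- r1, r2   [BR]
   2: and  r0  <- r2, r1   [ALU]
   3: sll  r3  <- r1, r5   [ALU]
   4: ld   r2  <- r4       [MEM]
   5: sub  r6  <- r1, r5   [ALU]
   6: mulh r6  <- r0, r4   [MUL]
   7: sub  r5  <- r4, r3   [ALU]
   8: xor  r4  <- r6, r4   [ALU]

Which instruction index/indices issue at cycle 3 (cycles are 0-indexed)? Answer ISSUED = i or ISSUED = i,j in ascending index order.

0. ld.MEM @i0  | no-port MEM/BR
1. blt.BR;and.ALU @i1,i2  | pair
2. sll.ALU;ld.MEM @i3,i4  | pair
3. sub.ALU @i5  | WAW r6
4. mulh.MUL;sub.ALU @i6,i7  | pair
5. xor.ALU @i8  | tail

ISSUED = 5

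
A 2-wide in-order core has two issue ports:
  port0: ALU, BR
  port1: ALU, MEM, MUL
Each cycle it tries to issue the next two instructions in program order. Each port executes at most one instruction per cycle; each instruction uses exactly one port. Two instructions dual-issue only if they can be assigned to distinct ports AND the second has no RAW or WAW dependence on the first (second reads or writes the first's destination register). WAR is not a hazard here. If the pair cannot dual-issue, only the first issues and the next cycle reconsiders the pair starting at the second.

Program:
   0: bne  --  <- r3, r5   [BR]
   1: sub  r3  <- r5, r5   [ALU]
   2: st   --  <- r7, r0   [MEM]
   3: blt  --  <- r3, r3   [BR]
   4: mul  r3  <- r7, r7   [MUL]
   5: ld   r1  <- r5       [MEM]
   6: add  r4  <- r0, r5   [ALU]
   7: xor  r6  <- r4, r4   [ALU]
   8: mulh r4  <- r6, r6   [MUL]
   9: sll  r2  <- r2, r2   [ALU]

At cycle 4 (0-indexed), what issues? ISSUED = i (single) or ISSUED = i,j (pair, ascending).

ISSUED = 7

c0: i0&i1 bne/sub  2-wide
c1: i2&i3 st/blt  2-wide
c2: i4 mul  no-port MUL/MEM
c3: i5&i6 ld/add  2-wide
c4: i7 xor  RAW r6
c5: i8&i9 mulh/sll  2-wide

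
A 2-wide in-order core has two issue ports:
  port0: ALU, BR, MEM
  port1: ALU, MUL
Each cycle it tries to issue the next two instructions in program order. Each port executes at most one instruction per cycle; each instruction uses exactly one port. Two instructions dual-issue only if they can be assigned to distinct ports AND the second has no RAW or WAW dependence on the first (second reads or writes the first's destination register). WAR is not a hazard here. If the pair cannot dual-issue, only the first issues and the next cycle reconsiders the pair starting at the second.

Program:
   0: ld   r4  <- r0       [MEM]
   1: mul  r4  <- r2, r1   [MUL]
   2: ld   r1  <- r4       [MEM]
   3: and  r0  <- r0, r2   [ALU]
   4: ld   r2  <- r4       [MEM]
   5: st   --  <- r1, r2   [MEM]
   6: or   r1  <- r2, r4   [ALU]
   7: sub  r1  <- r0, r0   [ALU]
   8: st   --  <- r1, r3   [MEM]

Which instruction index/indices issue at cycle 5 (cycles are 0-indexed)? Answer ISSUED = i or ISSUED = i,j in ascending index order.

ISSUED = 7

0. ld.MEM @i0  | WAW r4
1. mul.MUL @i1  | RAW r4
2. ld.MEM;and.ALU @i2&i3  | pair
3. ld.MEM @i4  | no-port MEM/MEM
4. st.MEM;or.ALU @i5&i6  | pair
5. sub.ALU @i7  | RAW r1
6. st.MEM @i8  | tail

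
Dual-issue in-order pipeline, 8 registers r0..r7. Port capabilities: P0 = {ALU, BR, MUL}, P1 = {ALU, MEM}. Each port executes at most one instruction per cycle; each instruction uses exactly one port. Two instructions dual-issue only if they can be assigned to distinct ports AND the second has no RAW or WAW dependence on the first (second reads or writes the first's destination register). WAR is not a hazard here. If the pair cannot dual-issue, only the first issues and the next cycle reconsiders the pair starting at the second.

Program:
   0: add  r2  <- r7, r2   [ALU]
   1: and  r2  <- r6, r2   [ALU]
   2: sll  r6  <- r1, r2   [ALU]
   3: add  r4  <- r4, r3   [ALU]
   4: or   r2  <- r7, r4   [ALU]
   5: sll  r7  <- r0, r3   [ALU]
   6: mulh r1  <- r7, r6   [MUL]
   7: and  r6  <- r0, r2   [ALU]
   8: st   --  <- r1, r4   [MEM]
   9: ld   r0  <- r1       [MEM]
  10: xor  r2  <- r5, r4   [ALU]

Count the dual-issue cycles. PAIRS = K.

#0 head=0: add.ALU i0 RAW+WAW r2
#1 head=1: and.ALU i1 RAW r2
#2 head=2: sll.ALU/add.ALU i2/i3 dual
#3 head=4: or.ALU/sll.ALU i4/i5 dual
#4 head=6: mulh.MUL/and.ALU i6/i7 dual
#5 head=8: st.MEM i8 no-port MEM/MEM
#6 head=9: ld.MEM/xor.ALU i9/i10 dual

PAIRS = 4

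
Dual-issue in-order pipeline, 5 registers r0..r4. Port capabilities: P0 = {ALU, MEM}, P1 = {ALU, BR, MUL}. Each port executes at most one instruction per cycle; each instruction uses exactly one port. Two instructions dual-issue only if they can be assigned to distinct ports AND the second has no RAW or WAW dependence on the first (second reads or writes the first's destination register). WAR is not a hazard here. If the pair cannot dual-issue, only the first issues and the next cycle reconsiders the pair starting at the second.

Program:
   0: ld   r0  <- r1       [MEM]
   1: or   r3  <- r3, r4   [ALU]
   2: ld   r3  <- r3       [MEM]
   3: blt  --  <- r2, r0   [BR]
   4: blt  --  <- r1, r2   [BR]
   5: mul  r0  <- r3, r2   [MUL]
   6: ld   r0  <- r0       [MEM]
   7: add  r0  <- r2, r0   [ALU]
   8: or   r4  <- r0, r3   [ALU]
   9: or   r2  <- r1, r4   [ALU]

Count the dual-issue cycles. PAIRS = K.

#0 head=0: ld+or i0,i1 pair
#1 head=2: ld+blt i2,i3 pair
#2 head=4: blt i4 no-port BR/MUL
#3 head=5: mul i5 RAW+WAW r0
#4 head=6: ld i6 RAW+WAW r0
#5 head=7: add i7 RAW r0
#6 head=8: or i8 RAW r4
#7 head=9: or i9 tail

PAIRS = 2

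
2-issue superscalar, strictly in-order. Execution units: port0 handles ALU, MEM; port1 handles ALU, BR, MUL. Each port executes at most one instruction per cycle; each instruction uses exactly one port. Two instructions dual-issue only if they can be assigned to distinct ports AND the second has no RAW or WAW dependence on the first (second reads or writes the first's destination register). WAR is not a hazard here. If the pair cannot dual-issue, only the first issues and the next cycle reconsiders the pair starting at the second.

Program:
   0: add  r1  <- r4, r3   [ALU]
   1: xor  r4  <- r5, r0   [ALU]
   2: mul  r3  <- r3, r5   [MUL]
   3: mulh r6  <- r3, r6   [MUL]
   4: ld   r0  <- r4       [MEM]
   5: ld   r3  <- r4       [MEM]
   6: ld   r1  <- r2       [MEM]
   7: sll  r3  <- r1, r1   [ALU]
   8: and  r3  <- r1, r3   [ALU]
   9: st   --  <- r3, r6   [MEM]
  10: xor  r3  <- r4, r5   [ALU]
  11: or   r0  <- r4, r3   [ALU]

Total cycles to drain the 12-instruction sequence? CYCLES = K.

0. add;xor @i0+i1  | dual
1. mul @i2  | no-port MUL/MUL
2. mulh;ld @i3+i4  | dual
3. ld @i5  | no-port MEM/MEM
4. ld @i6  | RAW r1
5. sll @i7  | RAW+WAW r3
6. and @i8  | RAW r3
7. st;xor @i9+i10  | dual
8. or @i11  | tail

CYCLES = 9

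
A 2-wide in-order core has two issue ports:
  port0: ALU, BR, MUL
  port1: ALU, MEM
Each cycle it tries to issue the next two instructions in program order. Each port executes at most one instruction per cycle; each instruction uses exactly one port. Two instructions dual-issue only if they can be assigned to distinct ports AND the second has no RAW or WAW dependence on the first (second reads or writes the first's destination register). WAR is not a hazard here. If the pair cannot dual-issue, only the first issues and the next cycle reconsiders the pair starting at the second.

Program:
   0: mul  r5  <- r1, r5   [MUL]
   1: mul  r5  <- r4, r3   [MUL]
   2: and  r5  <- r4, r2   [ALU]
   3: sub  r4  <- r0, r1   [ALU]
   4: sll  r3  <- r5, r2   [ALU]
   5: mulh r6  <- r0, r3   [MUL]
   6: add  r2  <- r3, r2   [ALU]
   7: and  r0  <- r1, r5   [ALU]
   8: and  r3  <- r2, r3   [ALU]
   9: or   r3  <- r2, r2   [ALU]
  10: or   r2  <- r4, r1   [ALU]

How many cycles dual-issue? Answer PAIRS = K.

c0: i0 mul  no-port MUL/MUL
c1: i1 mul  WAW r5
c2: i2/i3 and/sub  dual
c3: i4 sll  RAW r3
c4: i5/i6 mulh/add  dual
c5: i7/i8 and/and  dual
c6: i9/i10 or/or  dual

PAIRS = 4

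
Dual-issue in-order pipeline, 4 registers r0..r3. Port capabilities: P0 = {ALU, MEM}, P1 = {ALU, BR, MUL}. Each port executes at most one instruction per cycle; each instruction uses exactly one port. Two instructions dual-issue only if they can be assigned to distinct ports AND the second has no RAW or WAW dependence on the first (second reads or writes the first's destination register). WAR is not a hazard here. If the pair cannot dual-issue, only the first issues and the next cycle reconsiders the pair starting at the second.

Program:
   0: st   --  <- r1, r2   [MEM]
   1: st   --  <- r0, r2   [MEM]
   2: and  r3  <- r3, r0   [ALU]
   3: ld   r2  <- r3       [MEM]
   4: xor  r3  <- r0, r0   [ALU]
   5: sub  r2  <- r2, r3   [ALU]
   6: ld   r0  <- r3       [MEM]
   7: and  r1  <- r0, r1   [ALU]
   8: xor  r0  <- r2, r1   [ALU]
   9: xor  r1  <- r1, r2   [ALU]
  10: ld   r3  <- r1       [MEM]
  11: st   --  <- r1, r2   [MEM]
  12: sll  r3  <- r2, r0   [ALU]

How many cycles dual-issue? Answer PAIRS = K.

PAIRS = 5

0. st @i0  | no-port MEM/MEM
1. st/and @i1&i2  | dual
2. ld/xor @i3&i4  | dual
3. sub/ld @i5&i6  | dual
4. and @i7  | RAW r1
5. xor/xor @i8&i9  | dual
6. ld @i10  | no-port MEM/MEM
7. st/sll @i11&i12  | dual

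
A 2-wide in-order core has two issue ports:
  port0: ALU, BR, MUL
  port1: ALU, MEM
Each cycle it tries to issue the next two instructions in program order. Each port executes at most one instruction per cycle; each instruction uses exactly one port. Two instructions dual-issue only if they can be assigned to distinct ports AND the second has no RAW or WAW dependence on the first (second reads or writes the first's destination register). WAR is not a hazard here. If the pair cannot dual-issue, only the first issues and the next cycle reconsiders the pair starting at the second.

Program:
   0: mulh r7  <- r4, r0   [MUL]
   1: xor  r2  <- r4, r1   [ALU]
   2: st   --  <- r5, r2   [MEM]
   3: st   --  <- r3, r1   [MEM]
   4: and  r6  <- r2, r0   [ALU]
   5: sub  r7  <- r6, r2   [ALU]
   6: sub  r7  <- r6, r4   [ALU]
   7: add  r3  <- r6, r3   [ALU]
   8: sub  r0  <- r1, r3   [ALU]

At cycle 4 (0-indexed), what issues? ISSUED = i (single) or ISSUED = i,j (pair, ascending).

c0: i0+i1 mulh.MUL;xor.ALU  pair
c1: i2 st.MEM  no-port MEM/MEM
c2: i3+i4 st.MEM;and.ALU  pair
c3: i5 sub.ALU  WAW r7
c4: i6+i7 sub.ALU;add.ALU  pair
c5: i8 sub.ALU  tail

ISSUED = 6,7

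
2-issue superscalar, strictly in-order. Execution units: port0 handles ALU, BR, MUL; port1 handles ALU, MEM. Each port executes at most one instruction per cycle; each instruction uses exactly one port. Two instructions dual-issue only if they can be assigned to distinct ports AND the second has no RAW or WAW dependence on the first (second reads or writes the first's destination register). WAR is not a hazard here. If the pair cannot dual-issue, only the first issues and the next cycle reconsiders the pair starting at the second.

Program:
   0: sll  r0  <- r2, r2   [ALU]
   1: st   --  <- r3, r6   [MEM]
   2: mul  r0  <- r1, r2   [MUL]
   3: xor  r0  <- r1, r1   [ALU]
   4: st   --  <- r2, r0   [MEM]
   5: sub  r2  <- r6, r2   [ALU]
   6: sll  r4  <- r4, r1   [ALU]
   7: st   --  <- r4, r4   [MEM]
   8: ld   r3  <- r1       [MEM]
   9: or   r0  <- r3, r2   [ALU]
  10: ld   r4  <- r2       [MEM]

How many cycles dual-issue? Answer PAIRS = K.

PAIRS = 3

t=0 i0/i1:sll;st ; 2-wide
t=1 i2:mul ; WAW r0
t=2 i3:xor ; RAW r0
t=3 i4/i5:st;sub ; 2-wide
t=4 i6:sll ; RAW r4
t=5 i7:st ; no-port MEM/MEM
t=6 i8:ld ; RAW r3
t=7 i9/i10:or;ld ; 2-wide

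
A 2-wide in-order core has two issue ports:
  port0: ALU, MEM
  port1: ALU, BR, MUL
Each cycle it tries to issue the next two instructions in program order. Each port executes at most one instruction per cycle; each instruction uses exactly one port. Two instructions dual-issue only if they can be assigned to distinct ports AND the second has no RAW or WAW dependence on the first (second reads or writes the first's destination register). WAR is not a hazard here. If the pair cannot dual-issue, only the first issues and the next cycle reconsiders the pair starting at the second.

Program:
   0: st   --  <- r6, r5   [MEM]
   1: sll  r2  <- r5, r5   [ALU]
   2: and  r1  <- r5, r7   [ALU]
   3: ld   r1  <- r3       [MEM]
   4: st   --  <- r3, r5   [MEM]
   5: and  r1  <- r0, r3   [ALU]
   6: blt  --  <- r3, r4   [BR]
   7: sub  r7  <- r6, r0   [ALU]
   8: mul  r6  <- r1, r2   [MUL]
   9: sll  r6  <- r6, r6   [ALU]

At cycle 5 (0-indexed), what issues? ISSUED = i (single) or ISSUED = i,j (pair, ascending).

ISSUED = 8

t=0 i0&i1:st.MEM/sll.ALU ; pair
t=1 i2:and.ALU ; WAW r1
t=2 i3:ld.MEM ; no-port MEM/MEM
t=3 i4&i5:st.MEM/and.ALU ; pair
t=4 i6&i7:blt.BR/sub.ALU ; pair
t=5 i8:mul.MUL ; RAW+WAW r6
t=6 i9:sll.ALU ; tail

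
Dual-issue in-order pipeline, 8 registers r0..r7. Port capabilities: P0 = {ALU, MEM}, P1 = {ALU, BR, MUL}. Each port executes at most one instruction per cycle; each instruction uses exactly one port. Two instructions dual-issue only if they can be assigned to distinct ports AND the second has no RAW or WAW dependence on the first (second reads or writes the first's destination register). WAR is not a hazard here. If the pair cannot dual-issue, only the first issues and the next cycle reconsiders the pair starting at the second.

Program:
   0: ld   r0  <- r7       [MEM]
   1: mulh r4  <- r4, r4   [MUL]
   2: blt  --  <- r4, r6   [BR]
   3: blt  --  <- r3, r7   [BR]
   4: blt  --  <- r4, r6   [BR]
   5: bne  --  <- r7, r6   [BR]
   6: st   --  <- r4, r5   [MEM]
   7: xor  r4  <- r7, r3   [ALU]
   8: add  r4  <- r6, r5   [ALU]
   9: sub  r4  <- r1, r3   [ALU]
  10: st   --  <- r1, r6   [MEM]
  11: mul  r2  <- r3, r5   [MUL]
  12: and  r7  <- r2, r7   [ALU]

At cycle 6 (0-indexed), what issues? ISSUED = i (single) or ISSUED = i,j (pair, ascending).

0. ld+mulh @i0,i1  | dual
1. blt @i2  | no-port BR/BR
2. blt @i3  | no-port BR/BR
3. blt @i4  | no-port BR/BR
4. bne+st @i5,i6  | dual
5. xor @i7  | WAW r4
6. add @i8  | WAW r4
7. sub+st @i9,i10  | dual
8. mul @i11  | RAW r2
9. and @i12  | tail

ISSUED = 8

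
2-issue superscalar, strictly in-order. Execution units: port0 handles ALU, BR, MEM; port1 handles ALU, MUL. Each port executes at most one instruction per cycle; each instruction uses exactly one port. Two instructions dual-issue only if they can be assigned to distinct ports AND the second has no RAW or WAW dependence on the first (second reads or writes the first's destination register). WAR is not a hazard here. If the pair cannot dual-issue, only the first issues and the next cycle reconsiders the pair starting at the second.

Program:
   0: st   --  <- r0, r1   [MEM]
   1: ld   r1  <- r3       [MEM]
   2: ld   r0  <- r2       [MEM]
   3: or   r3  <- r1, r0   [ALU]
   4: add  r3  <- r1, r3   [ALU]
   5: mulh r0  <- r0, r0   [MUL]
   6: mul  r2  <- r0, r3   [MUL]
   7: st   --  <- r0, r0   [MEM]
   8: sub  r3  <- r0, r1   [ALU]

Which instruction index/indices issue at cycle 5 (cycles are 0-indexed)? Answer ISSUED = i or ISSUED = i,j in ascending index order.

ISSUED = 6,7

  cy0 -> i0 (st) no-port MEM/MEM
  cy1 -> i1 (ld) no-port MEM/MEM
  cy2 -> i2 (ld) RAW r0
  cy3 -> i3 (or) RAW+WAW r3
  cy4 -> i4+i5 (add mulh) pair
  cy5 -> i6+i7 (mul st) pair
  cy6 -> i8 (sub) tail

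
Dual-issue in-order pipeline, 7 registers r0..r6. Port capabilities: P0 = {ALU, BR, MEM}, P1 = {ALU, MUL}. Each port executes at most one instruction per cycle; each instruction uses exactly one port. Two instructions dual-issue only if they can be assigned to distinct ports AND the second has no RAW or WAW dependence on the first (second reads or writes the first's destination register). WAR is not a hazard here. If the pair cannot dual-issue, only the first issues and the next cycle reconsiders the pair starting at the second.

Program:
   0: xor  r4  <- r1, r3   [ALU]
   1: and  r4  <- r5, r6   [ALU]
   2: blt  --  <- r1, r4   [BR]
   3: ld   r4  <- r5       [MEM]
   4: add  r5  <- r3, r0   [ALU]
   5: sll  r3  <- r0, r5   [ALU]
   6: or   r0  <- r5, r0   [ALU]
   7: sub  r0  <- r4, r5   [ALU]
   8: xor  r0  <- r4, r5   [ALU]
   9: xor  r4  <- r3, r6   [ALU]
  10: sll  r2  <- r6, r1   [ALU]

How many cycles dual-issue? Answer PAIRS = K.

PAIRS = 3

[0] i0  xor  -- WAW r4
[1] i1  and  -- RAW r4
[2] i2  blt  -- no-port BR/MEM
[3] i3/i4  ld;add  -- dual
[4] i5/i6  sll;or  -- dual
[5] i7  sub  -- WAW r0
[6] i8/i9  xor;xor  -- dual
[7] i10  sll  -- tail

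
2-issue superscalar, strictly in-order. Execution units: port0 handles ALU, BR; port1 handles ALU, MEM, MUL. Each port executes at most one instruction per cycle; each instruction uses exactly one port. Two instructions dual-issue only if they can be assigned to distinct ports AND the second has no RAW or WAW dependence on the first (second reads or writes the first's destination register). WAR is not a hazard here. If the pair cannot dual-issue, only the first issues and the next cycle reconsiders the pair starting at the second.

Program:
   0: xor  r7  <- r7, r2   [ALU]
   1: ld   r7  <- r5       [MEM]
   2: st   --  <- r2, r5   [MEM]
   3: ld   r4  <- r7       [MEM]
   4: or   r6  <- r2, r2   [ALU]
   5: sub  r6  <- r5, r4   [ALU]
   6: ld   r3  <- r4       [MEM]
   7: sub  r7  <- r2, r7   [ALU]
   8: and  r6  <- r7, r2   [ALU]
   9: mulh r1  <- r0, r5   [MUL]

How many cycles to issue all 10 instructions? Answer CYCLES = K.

CYCLES = 7

t=0 i0:xor ; WAW r7
t=1 i1:ld ; no-port MEM/MEM
t=2 i2:st ; no-port MEM/MEM
t=3 i3,i4:ld/or ; pair
t=4 i5,i6:sub/ld ; pair
t=5 i7:sub ; RAW r7
t=6 i8,i9:and/mulh ; pair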